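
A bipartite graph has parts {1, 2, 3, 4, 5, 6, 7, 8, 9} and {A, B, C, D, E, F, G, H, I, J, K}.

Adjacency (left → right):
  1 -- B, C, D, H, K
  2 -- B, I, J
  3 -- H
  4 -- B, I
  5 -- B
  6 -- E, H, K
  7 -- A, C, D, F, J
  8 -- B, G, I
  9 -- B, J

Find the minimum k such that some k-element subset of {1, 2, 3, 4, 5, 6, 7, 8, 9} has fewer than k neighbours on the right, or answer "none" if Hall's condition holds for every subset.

4

Take S = {2, 4, 5, 9}. Its neighbourhood is {B, I, J}, so |N(S)| = 3 < |S| = 4.
Every subset of size less than 4 has at least as many neighbours as members, so 4 is the minimum.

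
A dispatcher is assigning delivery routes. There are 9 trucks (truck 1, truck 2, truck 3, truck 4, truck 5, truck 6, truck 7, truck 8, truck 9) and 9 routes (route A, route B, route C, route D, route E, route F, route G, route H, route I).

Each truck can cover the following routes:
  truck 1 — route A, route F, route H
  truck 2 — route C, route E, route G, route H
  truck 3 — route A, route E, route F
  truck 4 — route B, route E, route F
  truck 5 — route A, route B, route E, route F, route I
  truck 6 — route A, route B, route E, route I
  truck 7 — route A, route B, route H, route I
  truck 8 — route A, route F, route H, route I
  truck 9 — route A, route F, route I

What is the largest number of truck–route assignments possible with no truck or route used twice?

7

One maximum matching: truck 1→route H, truck 2→route G, truck 3→route F, truck 4→route E, truck 5→route A, truck 6→route I, truck 7→route B.
The set {truck 1, truck 3, truck 4, truck 5, truck 6, truck 7, truck 8, truck 9} has only 6 neighbours ({route A, route B, route E, route F, route H, route I}), so by Hall's theorem at most 7 of the 9 trucks can be matched.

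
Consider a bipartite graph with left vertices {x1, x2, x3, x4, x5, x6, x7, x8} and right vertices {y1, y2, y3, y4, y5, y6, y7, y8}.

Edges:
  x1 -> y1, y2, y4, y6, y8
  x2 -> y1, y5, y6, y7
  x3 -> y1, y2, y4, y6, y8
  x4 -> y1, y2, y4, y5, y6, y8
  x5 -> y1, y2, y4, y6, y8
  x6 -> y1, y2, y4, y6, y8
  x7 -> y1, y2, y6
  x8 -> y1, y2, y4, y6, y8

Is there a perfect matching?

The set {x1, x3, x5, x6, x7, x8} has only 5 neighbours ({y1, y2, y4, y6, y8}), so by Hall's theorem at most 7 of the 8 left vertices can be matched.
Hence no matching covers every left vertex.

No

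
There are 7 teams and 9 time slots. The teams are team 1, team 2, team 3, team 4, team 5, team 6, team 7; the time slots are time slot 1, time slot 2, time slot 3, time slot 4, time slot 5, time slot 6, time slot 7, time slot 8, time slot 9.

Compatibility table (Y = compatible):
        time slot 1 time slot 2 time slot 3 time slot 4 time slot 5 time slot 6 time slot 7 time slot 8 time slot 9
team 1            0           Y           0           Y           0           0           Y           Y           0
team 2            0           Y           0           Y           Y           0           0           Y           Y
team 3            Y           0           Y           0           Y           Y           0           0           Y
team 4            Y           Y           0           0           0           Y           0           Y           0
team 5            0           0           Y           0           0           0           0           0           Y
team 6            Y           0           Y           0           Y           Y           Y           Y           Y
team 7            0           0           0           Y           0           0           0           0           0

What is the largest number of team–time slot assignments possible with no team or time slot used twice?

7

A valid assignment of size 7: team 1→time slot 2, team 2→time slot 9, team 3→time slot 1, team 4→time slot 8, team 5→time slot 3, team 6→time slot 5, team 7→time slot 4.
All 7 teams are matched, so no larger matching exists.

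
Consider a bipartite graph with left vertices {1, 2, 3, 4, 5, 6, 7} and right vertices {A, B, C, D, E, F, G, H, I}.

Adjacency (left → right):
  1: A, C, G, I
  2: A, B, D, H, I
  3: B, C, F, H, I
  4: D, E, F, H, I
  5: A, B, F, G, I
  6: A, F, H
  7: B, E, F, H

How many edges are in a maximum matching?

7

One maximum matching: 1→I, 2→A, 3→B, 4→E, 5→G, 6→F, 7→H.
All 7 left vertices are matched, so no larger matching exists.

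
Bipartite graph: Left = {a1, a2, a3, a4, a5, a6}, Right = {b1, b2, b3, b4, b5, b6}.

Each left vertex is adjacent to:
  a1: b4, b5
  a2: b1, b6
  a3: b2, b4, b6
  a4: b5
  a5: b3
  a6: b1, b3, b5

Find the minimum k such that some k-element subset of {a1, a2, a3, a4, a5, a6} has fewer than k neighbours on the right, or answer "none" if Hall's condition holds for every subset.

A matching saturating every left vertex exists, for instance a1→b4, a2→b6, a3→b2, a4→b5, a5→b3, a6→b1.
By Hall's marriage theorem, this means |N(S)| ≥ |S| for every subset S, so no violating subset exists.

none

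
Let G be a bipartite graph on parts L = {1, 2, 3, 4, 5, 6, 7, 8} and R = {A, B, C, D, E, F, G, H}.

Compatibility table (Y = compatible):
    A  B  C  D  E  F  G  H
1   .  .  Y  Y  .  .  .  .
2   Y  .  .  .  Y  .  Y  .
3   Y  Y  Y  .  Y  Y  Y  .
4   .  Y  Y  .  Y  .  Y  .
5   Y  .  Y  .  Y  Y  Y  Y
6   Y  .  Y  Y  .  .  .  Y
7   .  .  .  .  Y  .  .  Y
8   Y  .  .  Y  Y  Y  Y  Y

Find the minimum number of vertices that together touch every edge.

A maximum matching has 8 edges (e.g. 1–D, 2–E, 3–A, 4–B, 5–F, 6–C, 7–H, 8–G).
By König's theorem the minimum vertex cover has the same size. One such cover is {1, 2, 3, 4, 5, 6, 7, 8}.

8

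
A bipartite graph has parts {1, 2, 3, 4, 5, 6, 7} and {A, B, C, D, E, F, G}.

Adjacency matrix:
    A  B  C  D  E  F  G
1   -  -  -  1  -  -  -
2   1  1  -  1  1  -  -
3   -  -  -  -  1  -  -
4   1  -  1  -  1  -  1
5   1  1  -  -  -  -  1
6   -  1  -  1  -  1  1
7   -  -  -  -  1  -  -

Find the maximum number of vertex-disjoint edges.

6

A valid assignment of size 6: 1→D, 2→A, 3→E, 4→C, 5→G, 6→B.
The set {3, 7} has only 1 neighbour ({E}), so by Hall's theorem at most 6 of the 7 left vertices can be matched.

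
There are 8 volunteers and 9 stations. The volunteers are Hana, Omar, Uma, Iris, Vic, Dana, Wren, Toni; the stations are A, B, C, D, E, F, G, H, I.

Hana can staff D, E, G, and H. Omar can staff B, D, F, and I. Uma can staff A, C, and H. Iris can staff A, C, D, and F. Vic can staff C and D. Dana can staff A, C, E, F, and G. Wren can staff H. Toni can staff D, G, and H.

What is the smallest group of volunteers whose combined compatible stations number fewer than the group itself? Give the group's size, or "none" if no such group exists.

A matching saturating every volunteer exists, for instance Hana→E, Omar→B, Uma→C, Iris→F, Vic→D, Dana→A, Wren→H, Toni→G.
By Hall's marriage theorem, this means |N(S)| ≥ |S| for every subset S, so no violating subset exists.

none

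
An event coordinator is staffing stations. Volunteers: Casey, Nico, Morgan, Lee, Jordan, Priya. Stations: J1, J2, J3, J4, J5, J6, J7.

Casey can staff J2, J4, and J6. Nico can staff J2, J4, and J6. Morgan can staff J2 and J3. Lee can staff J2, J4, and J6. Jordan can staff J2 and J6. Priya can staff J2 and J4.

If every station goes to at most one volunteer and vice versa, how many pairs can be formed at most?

For example, pair Casey→J4, Nico→J2, Morgan→J3, Lee→J6.
The set {Casey, Nico, Lee, Jordan, Priya} has only 3 neighbours ({J2, J4, J6}), so by Hall's theorem at most 4 of the 6 volunteers can be matched.

4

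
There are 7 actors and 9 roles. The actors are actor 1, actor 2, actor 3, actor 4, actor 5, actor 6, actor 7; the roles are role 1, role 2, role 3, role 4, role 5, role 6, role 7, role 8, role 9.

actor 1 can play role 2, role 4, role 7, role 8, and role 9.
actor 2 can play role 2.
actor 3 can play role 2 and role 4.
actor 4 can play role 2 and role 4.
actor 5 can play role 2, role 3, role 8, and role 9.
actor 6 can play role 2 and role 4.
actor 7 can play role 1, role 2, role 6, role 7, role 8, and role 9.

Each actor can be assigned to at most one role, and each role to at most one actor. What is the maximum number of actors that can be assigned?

5

A valid assignment of size 5: actor 1–role 9, actor 2–role 2, actor 3–role 4, actor 5–role 3, actor 7–role 7.
The set {actor 2, actor 3, actor 4, actor 6} has only 2 neighbours ({role 2, role 4}), so by Hall's theorem at most 5 of the 7 actors can be matched.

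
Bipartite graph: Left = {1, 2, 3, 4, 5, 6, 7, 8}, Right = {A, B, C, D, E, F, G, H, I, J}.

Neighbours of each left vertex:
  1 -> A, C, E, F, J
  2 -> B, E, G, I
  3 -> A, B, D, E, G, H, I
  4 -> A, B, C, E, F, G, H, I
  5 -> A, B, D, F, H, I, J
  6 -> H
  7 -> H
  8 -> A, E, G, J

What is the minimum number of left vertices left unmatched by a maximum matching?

1

A valid assignment of size 7: 1-J, 2-I, 3-A, 4-G, 5-B, 6-H, 8-E.
The set {6, 7} has only 1 neighbour ({H}), so by Hall's theorem at most 7 of the 8 left vertices can be matched.
That matches 7 of the 8, leaving 1 unmatched; no matching can do better.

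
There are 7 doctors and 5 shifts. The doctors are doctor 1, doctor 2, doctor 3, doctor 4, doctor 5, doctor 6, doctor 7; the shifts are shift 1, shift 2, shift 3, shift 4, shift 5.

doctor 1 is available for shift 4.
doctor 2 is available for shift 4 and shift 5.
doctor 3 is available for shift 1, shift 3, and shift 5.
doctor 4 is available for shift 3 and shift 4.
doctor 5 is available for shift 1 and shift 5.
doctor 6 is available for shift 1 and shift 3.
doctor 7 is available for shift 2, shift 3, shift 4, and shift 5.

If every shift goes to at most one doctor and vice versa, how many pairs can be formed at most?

A valid assignment of size 5: doctor 1→shift 4, doctor 2→shift 5, doctor 3→shift 1, doctor 4→shift 3, doctor 7→shift 2.
The set {doctor 1, doctor 2, doctor 3, doctor 4, doctor 5, doctor 6} has only 4 neighbours ({shift 1, shift 3, shift 4, shift 5}), so by Hall's theorem at most 5 of the 7 doctors can be matched.

5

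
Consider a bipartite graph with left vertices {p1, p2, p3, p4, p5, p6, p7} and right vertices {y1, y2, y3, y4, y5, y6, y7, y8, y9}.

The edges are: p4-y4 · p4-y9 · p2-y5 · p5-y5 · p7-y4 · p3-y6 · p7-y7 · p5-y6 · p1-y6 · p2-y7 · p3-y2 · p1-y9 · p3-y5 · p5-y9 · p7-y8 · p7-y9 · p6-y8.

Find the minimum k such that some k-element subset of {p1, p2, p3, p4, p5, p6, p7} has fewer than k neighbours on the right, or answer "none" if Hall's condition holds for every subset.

none

A matching saturating every left vertex exists, for instance p1→y9, p2→y5, p3→y2, p4→y4, p5→y6, p6→y8, p7→y7.
By Hall's marriage theorem, this means |N(S)| ≥ |S| for every subset S, so no violating subset exists.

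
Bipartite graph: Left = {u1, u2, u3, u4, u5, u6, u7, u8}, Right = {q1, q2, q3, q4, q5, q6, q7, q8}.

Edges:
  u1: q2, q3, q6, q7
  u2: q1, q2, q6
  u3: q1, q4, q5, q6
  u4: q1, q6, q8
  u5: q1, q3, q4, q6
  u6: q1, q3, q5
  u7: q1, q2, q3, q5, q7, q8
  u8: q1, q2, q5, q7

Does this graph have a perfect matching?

Yes

For example, pair u1→q7, u2→q6, u3→q5, u4→q8, u5→q4, u6→q3, u7→q1, u8→q2.
All 8 left vertices are covered.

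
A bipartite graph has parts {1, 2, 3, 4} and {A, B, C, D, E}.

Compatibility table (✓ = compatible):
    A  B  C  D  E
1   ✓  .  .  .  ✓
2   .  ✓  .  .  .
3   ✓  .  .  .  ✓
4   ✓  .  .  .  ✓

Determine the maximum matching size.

3

For example, pair 1–A, 2–B, 3–E.
The set {1, 3, 4} has only 2 neighbours ({A, E}), so by Hall's theorem at most 3 of the 4 left vertices can be matched.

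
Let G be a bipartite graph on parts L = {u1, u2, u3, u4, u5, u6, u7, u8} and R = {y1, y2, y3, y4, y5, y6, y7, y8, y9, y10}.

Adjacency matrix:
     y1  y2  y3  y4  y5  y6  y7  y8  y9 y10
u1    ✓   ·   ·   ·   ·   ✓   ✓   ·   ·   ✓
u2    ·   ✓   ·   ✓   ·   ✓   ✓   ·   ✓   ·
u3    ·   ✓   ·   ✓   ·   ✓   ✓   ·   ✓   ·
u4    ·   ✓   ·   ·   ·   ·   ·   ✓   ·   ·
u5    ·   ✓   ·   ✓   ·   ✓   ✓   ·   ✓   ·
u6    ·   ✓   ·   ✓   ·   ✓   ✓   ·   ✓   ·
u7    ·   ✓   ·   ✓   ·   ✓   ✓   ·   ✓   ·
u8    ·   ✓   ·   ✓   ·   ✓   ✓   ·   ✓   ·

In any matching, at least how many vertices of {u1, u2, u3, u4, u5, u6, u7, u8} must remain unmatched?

1

A valid assignment of size 7: u1-y1, u2-y2, u3-y9, u4-y8, u5-y4, u6-y6, u7-y7.
The set {u2, u3, u5, u6, u7, u8} has only 5 neighbours ({y2, y4, y6, y7, y9}), so by Hall's theorem at most 7 of the 8 left vertices can be matched.
That matches 7 of the 8, leaving 1 unmatched; no matching can do better.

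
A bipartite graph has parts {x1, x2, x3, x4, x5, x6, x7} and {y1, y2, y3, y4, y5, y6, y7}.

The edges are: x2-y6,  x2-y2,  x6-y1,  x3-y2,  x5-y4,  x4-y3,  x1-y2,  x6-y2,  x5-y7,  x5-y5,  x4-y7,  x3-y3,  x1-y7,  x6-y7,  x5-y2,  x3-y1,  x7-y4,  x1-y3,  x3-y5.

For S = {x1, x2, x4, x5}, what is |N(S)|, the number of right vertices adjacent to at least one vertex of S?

The union of neighbours of {x1, x2, x4, x5} is {y2, y3, y4, y5, y6, y7}, which has 6 elements.
Since |N(S)| = 6 ≥ |S| = 4, Hall's condition holds for this subset.

6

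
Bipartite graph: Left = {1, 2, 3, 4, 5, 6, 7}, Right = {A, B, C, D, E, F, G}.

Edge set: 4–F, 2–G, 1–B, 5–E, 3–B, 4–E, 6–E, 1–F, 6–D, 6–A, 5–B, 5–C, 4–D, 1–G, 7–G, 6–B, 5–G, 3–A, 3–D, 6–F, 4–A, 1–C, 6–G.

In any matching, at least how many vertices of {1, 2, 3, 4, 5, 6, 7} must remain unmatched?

A valid assignment of size 6: 1-F, 2-G, 3-D, 4-E, 5-B, 6-A.
The set {2, 7} has only 1 neighbour ({G}), so by Hall's theorem at most 6 of the 7 left vertices can be matched.
That matches 6 of the 7, leaving 1 unmatched; no matching can do better.

1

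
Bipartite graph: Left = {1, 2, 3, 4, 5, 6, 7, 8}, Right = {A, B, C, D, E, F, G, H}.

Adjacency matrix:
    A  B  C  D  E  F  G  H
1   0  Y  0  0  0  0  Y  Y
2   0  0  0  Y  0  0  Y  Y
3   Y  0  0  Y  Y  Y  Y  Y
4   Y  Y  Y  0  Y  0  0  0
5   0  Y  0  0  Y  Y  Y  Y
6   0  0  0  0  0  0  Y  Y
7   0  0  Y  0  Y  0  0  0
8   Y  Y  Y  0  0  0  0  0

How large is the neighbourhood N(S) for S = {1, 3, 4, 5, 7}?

The union of neighbours of {1, 3, 4, 5, 7} is {A, B, C, D, E, F, G, H}, which has 8 elements.
Since |N(S)| = 8 ≥ |S| = 5, Hall's condition holds for this subset.

8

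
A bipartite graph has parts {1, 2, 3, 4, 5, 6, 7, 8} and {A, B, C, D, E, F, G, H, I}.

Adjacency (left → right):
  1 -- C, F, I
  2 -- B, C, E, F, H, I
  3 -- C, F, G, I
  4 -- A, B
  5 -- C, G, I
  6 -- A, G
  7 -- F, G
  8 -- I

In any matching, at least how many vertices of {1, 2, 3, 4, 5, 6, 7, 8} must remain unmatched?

1

For example, pair 1–I, 2–E, 3–C, 4–B, 5–G, 6–A, 7–F.
The set {1, 3, 5, 7, 8} has only 4 neighbours ({C, F, G, I}), so by Hall's theorem at most 7 of the 8 left vertices can be matched.
That matches 7 of the 8, leaving 1 unmatched; no matching can do better.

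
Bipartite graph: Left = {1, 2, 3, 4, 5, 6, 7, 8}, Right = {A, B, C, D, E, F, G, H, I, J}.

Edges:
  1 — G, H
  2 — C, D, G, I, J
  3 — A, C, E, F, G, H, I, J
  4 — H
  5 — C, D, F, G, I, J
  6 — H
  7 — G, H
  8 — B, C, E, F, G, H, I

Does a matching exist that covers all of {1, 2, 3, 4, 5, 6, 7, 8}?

The set {1, 4, 6, 7} has only 2 neighbours ({G, H}), so by Hall's theorem at most 6 of the 8 left vertices can be matched.
Hence no matching covers every left vertex.

No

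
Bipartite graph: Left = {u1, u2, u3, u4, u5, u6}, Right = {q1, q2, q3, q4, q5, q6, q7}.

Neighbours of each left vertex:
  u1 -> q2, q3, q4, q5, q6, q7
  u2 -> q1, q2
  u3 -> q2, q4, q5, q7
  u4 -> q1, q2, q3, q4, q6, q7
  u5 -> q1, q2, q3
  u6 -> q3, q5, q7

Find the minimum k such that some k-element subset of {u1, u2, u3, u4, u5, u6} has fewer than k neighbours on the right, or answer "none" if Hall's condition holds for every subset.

none

A matching saturating every left vertex exists, for instance u1→q4, u2→q1, u3→q2, u4→q6, u5→q3, u6→q7.
By Hall's marriage theorem, this means |N(S)| ≥ |S| for every subset S, so no violating subset exists.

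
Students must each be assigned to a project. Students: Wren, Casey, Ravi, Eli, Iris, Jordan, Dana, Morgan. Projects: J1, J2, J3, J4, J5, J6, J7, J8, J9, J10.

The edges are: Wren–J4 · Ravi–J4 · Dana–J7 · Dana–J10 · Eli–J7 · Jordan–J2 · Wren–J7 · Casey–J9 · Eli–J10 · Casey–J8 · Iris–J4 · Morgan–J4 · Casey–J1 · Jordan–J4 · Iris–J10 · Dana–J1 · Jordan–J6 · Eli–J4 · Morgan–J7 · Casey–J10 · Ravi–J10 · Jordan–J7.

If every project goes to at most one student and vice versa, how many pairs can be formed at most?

6

One maximum matching: Wren–J7, Casey–J9, Ravi–J4, Eli–J10, Jordan–J6, Dana–J1.
The set {Wren, Ravi, Eli, Iris, Morgan} has only 3 neighbours ({J10, J4, J7}), so by Hall's theorem at most 6 of the 8 students can be matched.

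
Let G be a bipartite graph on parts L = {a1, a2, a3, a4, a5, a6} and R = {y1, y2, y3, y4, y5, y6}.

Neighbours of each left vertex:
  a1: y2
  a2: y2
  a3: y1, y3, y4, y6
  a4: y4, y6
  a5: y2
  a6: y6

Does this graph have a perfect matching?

No

The set {a1, a2, a5} has only 1 neighbour ({y2}), so by Hall's theorem at most 4 of the 6 left vertices can be matched.
Hence no matching covers every left vertex.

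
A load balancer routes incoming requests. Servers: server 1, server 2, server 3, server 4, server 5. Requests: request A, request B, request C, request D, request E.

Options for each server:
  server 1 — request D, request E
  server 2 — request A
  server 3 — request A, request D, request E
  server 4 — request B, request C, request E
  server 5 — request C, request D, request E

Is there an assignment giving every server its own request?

Yes

For example, pair server 1–request D, server 2–request A, server 3–request E, server 4–request B, server 5–request C.
Every server is matched, so this is a perfect matching.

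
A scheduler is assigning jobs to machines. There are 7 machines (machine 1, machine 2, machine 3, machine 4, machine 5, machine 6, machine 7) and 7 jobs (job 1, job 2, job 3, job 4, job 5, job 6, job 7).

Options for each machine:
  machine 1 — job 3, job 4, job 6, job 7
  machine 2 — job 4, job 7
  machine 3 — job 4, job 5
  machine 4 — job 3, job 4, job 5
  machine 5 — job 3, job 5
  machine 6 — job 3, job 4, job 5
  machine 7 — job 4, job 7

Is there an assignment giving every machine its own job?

The set {machine 2, machine 3, machine 4, machine 5, machine 6, machine 7} has only 4 neighbours ({job 3, job 4, job 5, job 7}), so by Hall's theorem at most 5 of the 7 machines can be matched.
Hence no matching covers every machine.

No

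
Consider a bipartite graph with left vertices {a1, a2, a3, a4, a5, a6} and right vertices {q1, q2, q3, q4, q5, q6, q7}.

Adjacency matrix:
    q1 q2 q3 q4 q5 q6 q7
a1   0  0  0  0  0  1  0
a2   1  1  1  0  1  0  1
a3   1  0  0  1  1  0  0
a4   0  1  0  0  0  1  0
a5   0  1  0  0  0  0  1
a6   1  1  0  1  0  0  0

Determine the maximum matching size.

6

One maximum matching: a1-q6, a2-q1, a3-q5, a4-q2, a5-q7, a6-q4.
All 6 left vertices are matched, so no larger matching exists.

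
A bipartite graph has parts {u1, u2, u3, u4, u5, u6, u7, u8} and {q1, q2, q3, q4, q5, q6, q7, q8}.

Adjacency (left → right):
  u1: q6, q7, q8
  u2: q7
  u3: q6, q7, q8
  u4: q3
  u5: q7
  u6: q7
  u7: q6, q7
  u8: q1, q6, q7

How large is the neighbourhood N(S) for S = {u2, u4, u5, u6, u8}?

The union of neighbours of {u2, u4, u5, u6, u8} is {q1, q3, q6, q7}, which has 4 elements.
Since |N(S)| = 4 < |S| = 5, Hall's condition fails for this subset.

4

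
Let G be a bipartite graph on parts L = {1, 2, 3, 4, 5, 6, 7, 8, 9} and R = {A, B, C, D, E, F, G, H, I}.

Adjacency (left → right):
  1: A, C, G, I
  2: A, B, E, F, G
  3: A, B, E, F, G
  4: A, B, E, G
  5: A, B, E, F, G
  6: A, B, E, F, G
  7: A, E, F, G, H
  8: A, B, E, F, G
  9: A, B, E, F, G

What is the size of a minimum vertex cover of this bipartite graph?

{1, 7, A, B, E, F, G} is a vertex cover of size 7: every edge has an endpoint in this set.
No smaller cover exists because 1–I, 2–F, 3–E, 4–B, 5–A, 6–G, 7–H is a matching of size 7, and a cover must include an endpoint of each of these disjoint edges (König's theorem).

7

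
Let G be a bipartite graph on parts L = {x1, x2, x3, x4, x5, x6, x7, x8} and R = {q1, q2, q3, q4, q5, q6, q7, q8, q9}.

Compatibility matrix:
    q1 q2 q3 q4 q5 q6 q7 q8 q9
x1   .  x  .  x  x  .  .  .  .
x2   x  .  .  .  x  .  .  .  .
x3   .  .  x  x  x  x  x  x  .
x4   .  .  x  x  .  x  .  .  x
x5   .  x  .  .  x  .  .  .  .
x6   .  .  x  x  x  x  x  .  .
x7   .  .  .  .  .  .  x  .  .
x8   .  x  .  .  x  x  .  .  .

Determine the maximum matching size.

8

A valid assignment of size 8: x1→q4, x2→q1, x3→q8, x4→q9, x5→q5, x6→q6, x7→q7, x8→q2.
All 8 left vertices are matched, so no larger matching exists.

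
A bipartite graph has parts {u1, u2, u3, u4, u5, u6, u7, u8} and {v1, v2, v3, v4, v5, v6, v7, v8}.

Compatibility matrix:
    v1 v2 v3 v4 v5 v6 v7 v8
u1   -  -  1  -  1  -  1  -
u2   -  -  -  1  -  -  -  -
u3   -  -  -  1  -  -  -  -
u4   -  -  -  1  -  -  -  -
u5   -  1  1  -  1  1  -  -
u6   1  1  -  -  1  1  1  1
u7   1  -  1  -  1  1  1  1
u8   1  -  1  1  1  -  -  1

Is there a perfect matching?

No

The set {u2, u3, u4} has only 1 neighbour ({v4}), so by Hall's theorem at most 6 of the 8 left vertices can be matched.
Hence no matching covers every left vertex.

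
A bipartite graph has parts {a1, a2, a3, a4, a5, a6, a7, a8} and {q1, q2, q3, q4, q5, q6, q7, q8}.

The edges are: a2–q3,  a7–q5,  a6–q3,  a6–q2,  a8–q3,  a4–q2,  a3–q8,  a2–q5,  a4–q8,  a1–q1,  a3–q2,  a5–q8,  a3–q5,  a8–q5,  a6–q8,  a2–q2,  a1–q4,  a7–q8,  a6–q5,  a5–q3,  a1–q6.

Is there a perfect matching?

No

The set {a2, a3, a4, a5, a6, a7, a8} has only 4 neighbours ({q2, q3, q5, q8}), so by Hall's theorem at most 5 of the 8 left vertices can be matched.
Hence no matching covers every left vertex.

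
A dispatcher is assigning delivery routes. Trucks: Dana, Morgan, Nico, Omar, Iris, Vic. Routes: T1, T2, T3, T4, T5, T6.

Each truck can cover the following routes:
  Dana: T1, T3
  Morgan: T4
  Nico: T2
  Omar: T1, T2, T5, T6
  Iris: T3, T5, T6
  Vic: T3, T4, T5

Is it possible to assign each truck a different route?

Yes

A valid assignment of size 6: Dana→T1, Morgan→T4, Nico→T2, Omar→T6, Iris→T3, Vic→T5.
Every truck is matched, so this is a perfect matching.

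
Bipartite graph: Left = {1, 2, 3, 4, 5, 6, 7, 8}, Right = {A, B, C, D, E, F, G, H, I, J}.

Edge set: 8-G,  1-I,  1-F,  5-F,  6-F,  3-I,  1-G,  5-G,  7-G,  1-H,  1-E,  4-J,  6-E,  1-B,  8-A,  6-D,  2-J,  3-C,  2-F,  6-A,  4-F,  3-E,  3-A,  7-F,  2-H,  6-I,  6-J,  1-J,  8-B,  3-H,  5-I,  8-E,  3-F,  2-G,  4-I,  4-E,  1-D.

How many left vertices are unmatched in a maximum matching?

For example, pair 1-J, 2-H, 3-E, 4-I, 5-G, 6-A, 7-F, 8-B.
This saturates every left vertex, so 8 is the maximum.
That matches 8 of the 8, leaving 0 unmatched; no matching can do better.

0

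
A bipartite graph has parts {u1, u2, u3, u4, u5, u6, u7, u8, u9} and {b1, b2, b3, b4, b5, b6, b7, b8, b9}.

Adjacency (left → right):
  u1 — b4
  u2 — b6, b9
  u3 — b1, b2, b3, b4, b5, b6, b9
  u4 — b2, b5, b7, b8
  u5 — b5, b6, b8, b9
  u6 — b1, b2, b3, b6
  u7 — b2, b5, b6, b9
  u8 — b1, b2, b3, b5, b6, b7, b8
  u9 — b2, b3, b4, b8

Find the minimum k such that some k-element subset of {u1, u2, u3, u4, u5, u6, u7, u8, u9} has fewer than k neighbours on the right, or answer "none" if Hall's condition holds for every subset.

none

A matching saturating every left vertex exists, for instance u1→b4, u2→b9, u3→b2, u4→b7, u5→b8, u6→b6, u7→b5, u8→b1, u9→b3.
By Hall's marriage theorem, this means |N(S)| ≥ |S| for every subset S, so no violating subset exists.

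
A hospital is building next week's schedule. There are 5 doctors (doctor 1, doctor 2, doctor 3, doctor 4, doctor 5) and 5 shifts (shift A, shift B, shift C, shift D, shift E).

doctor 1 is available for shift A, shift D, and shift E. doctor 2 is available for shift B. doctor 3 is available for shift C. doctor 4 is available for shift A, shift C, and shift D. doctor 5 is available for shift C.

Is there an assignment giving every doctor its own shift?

No

The set {doctor 3, doctor 5} has only 1 neighbour ({shift C}), so by Hall's theorem at most 4 of the 5 doctors can be matched.
Hence no matching covers every doctor.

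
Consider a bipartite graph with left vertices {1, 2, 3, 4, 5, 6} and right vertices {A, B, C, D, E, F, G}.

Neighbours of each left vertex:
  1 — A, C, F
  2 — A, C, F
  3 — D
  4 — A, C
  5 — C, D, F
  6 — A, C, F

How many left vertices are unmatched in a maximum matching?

One maximum matching: 1→F, 2→A, 3→D, 4→C.
The set {1, 2, 3, 4, 5, 6} has only 4 neighbours ({A, C, D, F}), so by Hall's theorem at most 4 of the 6 left vertices can be matched.
That matches 4 of the 6, leaving 2 unmatched; no matching can do better.

2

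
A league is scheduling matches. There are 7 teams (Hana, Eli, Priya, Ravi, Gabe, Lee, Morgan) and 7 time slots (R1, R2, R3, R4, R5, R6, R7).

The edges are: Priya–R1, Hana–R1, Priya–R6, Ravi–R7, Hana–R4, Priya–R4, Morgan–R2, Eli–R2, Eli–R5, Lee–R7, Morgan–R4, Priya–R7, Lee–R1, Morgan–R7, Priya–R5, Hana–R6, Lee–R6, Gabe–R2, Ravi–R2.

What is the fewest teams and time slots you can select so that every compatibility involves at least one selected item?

A maximum matching has 6 edges (e.g. Hana–R1, Eli–R5, Priya–R4, Ravi–R7, Gabe–R2, Lee–R6).
By König's theorem the minimum vertex cover has the same size. One such cover is {R1, R2, R4, R5, R6, R7}.

6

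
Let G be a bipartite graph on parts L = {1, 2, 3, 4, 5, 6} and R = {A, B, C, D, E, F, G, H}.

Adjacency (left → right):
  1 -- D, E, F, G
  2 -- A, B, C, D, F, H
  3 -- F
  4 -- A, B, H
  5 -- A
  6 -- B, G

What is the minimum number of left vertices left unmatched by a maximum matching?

One maximum matching: 1-E, 2-D, 3-F, 4-H, 5-A, 6-B.
All 6 left vertices are matched, so no larger matching exists.
That matches 6 of the 6, leaving 0 unmatched; no matching can do better.

0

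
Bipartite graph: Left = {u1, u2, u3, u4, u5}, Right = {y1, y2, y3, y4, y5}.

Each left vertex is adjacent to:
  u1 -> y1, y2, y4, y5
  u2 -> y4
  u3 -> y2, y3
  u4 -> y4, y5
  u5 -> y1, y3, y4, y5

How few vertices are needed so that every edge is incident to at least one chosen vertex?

5

The 5 edges u1–y1, u2–y4, u3–y2, u4–y5, u5–y3 form a matching, so any vertex cover needs at least 5 vertices (one per matched edge).
Conversely {u1, u2, u3, u4, u5} meets every edge and has exactly 5 vertices, so 5 is optimal.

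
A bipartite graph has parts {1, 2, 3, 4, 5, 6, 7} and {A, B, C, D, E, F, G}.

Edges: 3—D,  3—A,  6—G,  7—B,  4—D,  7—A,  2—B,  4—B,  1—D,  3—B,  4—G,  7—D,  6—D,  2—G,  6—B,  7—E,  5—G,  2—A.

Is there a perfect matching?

No

The set {1, 2, 3, 4, 5, 6} has only 4 neighbours ({A, B, D, G}), so by Hall's theorem at most 5 of the 7 left vertices can be matched.
Hence no matching covers every left vertex.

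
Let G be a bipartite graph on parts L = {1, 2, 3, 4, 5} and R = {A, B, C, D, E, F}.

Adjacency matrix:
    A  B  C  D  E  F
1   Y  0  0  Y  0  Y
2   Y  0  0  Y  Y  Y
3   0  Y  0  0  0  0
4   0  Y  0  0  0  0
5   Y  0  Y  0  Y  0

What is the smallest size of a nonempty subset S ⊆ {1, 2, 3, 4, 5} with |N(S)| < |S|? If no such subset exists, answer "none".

2

Take S = {3, 4}. Its neighbourhood is {B}, so |N(S)| = 1 < |S| = 2.
No single vertex violates Hall's condition since each has at least one neighbour, so 2 is the minimum.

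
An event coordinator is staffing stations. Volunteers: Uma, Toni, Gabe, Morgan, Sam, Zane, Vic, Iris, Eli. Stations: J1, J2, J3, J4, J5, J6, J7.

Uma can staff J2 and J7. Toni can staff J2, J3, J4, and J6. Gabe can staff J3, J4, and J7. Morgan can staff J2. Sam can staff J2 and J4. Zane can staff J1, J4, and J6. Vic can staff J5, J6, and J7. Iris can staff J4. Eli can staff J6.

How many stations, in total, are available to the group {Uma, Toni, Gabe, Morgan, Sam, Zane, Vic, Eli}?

The union of neighbours of {Uma, Toni, Gabe, Morgan, Sam, Zane, Vic, Eli} is {J1, J2, J3, J4, J5, J6, J7}, which has 7 elements.
Since |N(S)| = 7 < |S| = 8, Hall's condition fails for this subset.

7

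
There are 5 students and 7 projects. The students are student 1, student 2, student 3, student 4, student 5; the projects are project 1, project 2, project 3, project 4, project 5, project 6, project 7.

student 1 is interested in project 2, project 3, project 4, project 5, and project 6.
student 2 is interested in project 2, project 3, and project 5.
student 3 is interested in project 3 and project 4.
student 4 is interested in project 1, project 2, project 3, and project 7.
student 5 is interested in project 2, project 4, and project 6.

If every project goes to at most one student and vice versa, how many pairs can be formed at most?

One maximum matching: student 1-project 6, student 2-project 2, student 3-project 3, student 4-project 7, student 5-project 4.
All 5 students are matched, so no larger matching exists.

5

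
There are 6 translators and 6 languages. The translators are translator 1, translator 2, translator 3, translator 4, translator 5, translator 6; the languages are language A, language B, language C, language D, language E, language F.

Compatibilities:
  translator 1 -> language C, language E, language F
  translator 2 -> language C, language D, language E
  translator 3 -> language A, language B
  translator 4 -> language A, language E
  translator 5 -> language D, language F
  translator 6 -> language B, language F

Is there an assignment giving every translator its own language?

Yes

One maximum matching: translator 1–language C, translator 2–language E, translator 3–language B, translator 4–language A, translator 5–language D, translator 6–language F.
All 6 translators are covered.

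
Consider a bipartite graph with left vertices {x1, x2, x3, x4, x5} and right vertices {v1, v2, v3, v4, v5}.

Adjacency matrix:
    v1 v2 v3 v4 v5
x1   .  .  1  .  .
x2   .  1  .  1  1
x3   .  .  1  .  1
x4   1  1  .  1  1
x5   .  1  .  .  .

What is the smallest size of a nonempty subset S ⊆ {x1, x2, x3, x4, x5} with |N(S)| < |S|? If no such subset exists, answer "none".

A matching saturating every left vertex exists, for instance x1→v3, x2→v4, x3→v5, x4→v1, x5→v2.
By Hall's marriage theorem, this means |N(S)| ≥ |S| for every subset S, so no violating subset exists.

none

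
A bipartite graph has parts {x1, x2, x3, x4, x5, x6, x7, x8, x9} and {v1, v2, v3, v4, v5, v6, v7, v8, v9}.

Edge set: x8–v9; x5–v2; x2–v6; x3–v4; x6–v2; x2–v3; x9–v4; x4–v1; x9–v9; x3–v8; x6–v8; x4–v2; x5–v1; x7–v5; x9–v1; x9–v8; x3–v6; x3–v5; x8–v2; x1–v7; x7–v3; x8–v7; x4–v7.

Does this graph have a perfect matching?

Yes

For example, pair x1–v7, x2–v3, x3–v6, x4–v1, x5–v2, x6–v8, x7–v5, x8–v9, x9–v4.
All 9 left vertices are covered.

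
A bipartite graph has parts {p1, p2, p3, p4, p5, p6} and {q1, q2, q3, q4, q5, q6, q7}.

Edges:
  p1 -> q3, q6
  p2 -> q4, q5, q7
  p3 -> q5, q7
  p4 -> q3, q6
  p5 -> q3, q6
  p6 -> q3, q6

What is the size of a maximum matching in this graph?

4

One maximum matching: p1-q3, p2-q5, p3-q7, p4-q6.
The set {p1, p4, p5, p6} has only 2 neighbours ({q3, q6}), so by Hall's theorem at most 4 of the 6 left vertices can be matched.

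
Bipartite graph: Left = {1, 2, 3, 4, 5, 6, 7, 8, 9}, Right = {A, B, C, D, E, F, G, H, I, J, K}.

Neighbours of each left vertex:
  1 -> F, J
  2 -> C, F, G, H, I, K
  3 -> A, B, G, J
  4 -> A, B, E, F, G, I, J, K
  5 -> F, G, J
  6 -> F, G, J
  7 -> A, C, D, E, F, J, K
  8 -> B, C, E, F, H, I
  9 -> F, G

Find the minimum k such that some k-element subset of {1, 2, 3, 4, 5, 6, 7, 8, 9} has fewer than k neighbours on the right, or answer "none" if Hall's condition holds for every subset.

Take S = {1, 5, 6, 9}. Its neighbourhood is {F, G, J}, so |N(S)| = 3 < |S| = 4.
Every subset of size less than 4 has at least as many neighbours as members, so 4 is the minimum.

4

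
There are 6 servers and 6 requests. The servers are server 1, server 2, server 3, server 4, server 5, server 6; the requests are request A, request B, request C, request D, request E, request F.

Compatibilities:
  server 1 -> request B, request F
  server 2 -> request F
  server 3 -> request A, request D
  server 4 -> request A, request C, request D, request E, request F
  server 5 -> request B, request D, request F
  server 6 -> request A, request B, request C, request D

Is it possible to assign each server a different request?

Yes

One maximum matching: server 1-request B, server 2-request F, server 3-request A, server 4-request E, server 5-request D, server 6-request C.
Every server is matched, so this is a perfect matching.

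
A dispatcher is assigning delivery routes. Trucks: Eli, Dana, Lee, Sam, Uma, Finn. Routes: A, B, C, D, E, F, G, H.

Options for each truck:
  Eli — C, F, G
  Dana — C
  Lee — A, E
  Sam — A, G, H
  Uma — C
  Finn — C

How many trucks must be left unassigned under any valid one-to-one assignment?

2

A valid assignment of size 4: Eli→F, Dana→C, Lee→E, Sam→G.
The set {Dana, Uma, Finn} has only 1 neighbour ({C}), so by Hall's theorem at most 4 of the 6 trucks can be matched.
That matches 4 of the 6, leaving 2 unmatched; no matching can do better.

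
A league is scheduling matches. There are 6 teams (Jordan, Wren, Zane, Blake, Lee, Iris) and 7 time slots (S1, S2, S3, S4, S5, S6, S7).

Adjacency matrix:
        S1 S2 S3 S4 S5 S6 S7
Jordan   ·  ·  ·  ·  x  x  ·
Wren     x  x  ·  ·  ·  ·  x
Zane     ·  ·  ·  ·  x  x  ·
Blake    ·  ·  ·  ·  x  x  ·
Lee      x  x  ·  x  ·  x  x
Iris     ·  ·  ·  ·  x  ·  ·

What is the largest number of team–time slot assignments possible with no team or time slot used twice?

One maximum matching: Jordan→S5, Wren→S7, Zane→S6, Lee→S2.
The set {Jordan, Zane, Blake, Iris} has only 2 neighbours ({S5, S6}), so by Hall's theorem at most 4 of the 6 teams can be matched.

4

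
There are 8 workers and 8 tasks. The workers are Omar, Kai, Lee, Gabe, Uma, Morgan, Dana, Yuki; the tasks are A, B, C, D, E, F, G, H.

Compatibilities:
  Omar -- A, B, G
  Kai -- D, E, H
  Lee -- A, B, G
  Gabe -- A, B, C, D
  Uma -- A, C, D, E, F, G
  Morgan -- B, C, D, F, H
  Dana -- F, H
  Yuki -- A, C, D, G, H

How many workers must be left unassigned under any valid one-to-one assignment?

A valid assignment of size 8: Omar→A, Kai→D, Lee→B, Gabe→C, Uma→E, Morgan→H, Dana→F, Yuki→G.
All 8 workers are matched, so no larger matching exists.
That matches 8 of the 8, leaving 0 unmatched; no matching can do better.

0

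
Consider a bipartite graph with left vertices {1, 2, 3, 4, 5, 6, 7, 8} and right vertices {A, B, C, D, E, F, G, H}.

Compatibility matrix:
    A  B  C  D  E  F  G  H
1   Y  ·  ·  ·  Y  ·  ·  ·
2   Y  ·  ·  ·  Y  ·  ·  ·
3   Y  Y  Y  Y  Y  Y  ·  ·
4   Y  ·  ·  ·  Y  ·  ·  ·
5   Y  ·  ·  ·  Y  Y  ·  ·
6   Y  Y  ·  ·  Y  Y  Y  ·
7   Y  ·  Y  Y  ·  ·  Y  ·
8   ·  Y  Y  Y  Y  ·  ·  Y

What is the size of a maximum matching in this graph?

One maximum matching: 1-A, 2-E, 3-D, 5-F, 6-B, 7-G, 8-H.
The set {1, 2, 4} has only 2 neighbours ({A, E}), so by Hall's theorem at most 7 of the 8 left vertices can be matched.

7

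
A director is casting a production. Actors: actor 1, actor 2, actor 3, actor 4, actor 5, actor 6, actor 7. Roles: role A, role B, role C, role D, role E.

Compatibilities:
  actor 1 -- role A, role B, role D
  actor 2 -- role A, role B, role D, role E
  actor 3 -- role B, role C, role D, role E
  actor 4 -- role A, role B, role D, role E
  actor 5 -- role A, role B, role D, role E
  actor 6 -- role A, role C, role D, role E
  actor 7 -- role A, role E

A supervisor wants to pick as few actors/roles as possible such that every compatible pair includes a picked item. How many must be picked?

The 5 edges actor 1–role A, actor 2–role E, actor 3–role C, actor 4–role D, actor 5–role B form a matching, so any vertex cover needs at least 5 vertices (one per matched edge).
Conversely {role A, role B, role C, role D, role E} meets every edge and has exactly 5 vertices, so 5 is optimal.

5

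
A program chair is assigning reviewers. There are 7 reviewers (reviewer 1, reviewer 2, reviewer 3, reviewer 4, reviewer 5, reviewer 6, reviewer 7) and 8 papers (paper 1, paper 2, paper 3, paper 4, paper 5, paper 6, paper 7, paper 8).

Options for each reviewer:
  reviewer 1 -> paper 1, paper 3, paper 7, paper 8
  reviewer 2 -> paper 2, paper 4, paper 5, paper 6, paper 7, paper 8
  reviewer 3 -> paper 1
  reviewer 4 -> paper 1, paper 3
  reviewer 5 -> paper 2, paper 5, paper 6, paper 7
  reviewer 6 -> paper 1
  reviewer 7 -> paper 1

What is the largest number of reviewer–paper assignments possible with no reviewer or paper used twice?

For example, pair reviewer 1-paper 8, reviewer 2-paper 2, reviewer 3-paper 1, reviewer 4-paper 3, reviewer 5-paper 7.
The set {reviewer 3, reviewer 6, reviewer 7} has only 1 neighbour ({paper 1}), so by Hall's theorem at most 5 of the 7 reviewers can be matched.

5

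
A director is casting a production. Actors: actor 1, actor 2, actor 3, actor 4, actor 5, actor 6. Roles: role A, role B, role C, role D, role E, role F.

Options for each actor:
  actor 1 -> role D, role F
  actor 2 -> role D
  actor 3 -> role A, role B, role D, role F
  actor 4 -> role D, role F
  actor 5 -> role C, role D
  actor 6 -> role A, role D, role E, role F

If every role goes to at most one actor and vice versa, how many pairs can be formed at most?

One maximum matching: actor 1-role F, actor 2-role D, actor 3-role B, actor 5-role C, actor 6-role E.
The set {actor 1, actor 2, actor 4} has only 2 neighbours ({role D, role F}), so by Hall's theorem at most 5 of the 6 actors can be matched.

5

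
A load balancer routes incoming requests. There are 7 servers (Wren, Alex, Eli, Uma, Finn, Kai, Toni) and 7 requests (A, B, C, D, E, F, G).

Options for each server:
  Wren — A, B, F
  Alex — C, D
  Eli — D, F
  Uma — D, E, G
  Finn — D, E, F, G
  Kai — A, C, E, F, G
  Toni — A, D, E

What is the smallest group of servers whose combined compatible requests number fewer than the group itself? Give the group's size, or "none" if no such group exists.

none

A matching saturating every server exists, for instance Wren→B, Alex→C, Eli→F, Uma→G, Finn→D, Kai→A, Toni→E.
By Hall's marriage theorem, this means |N(S)| ≥ |S| for every subset S, so no violating subset exists.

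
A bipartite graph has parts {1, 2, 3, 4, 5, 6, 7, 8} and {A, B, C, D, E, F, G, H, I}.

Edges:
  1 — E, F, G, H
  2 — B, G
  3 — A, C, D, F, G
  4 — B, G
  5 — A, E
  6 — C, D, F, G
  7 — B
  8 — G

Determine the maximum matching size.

6

A valid assignment of size 6: 1-H, 2-G, 3-A, 4-B, 5-E, 6-F.
The set {2, 4, 7, 8} has only 2 neighbours ({B, G}), so by Hall's theorem at most 6 of the 8 left vertices can be matched.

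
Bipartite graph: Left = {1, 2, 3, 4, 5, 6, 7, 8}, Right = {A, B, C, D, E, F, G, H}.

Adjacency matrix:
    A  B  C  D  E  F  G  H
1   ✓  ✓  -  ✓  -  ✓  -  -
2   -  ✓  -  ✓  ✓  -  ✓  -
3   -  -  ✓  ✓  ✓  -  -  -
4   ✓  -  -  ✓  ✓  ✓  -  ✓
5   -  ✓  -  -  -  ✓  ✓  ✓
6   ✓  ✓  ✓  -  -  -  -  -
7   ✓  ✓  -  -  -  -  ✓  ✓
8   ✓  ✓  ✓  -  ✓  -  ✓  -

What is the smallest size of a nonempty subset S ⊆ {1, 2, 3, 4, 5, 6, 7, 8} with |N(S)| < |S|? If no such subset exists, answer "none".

none

A matching saturating every left vertex exists, for instance 1→F, 2→D, 3→E, 4→A, 5→B, 6→C, 7→H, 8→G.
By Hall's marriage theorem, this means |N(S)| ≥ |S| for every subset S, so no violating subset exists.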